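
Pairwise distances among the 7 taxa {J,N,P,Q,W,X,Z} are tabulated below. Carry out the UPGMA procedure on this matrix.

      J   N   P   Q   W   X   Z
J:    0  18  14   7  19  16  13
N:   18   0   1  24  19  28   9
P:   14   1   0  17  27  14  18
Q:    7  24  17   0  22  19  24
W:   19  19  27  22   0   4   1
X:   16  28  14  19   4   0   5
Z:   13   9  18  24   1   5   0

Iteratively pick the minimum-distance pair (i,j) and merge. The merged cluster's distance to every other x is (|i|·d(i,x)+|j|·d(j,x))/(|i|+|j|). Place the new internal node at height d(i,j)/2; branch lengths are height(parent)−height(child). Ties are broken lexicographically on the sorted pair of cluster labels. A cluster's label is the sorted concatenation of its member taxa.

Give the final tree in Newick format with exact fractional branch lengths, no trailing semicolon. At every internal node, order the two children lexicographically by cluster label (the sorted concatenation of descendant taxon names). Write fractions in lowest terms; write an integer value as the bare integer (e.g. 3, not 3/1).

iteration 1: select N,P (d=1); attach at lengths (1/2, 1/2); label the merged cluster NP
  updated: d(J,NP)=16, d(NP,Q)=41/2, d(NP,W)=23, d(NP,X)=21, d(NP,Z)=27/2
iteration 2: select W,Z (d=1); attach at lengths (1/2, 1/2); label the merged cluster WZ
  updated: d(J,WZ)=16, d(NP,WZ)=73/4, d(Q,WZ)=23, d(WZ,X)=9/2
iteration 3: select WZ,X (d=9/2); attach at lengths (7/4, 9/4); label the merged cluster WXZ
  updated: d(J,WXZ)=16, d(NP,WXZ)=115/6, d(Q,WXZ)=65/3
iteration 4: select J,Q (d=7); attach at lengths (7/2, 7/2); label the merged cluster JQ
  updated: d(JQ,NP)=73/4, d(JQ,WXZ)=113/6
iteration 5: select JQ,NP (d=73/4); attach at lengths (45/8, 69/8); label the merged cluster JNPQ
  updated: d(JNPQ,WXZ)=19
iteration 6: select JNPQ,WXZ (d=19); attach at lengths (3/8, 29/4); label the merged cluster JNPQWXZ
final tree: (((J:7/2,Q:7/2):45/8,(N:1/2,P:1/2):69/8):3/8,((W:1/2,Z:1/2):7/4,X:9/4):29/4)
total length: 279/8

(((J:7/2,Q:7/2):45/8,(N:1/2,P:1/2):69/8):3/8,((W:1/2,Z:1/2):7/4,X:9/4):29/4)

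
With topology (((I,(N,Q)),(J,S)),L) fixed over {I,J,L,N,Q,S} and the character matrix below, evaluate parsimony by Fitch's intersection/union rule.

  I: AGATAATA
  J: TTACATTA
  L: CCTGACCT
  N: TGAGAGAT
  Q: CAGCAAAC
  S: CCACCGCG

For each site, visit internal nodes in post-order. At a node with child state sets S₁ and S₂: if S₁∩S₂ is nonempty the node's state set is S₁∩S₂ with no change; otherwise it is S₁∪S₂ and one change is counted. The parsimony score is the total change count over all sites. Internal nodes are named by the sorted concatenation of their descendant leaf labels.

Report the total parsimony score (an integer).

NQ@0: {T} ∪ {C} = {C,T} (union, +1)
INQ@0: {A} ∪ {C,T} = {A,C,T} (union, +1)
JS@0: {T} ∪ {C} = {C,T} (union, +1)
IJNQS@0: {A,C,T} ∩ {C,T} = {C,T} (intersection, +0)
IJLNQS@0: {C,T} ∩ {C} = {C} (intersection, +0)
NQ@1: {G} ∪ {A} = {A,G} (union, +1)
INQ@1: {G} ∩ {A,G} = {G} (intersection, +0)
JS@1: {T} ∪ {C} = {C,T} (union, +1)
IJNQS@1: {G} ∪ {C,T} = {C,G,T} (union, +1)
IJLNQS@1: {C,G,T} ∩ {C} = {C} (intersection, +0)
NQ@2: {A} ∪ {G} = {A,G} (union, +1)
INQ@2: {A} ∩ {A,G} = {A} (intersection, +0)
JS@2: {A} ∩ {A} = {A} (intersection, +0)
IJNQS@2: {A} ∩ {A} = {A} (intersection, +0)
IJLNQS@2: {A} ∪ {T} = {A,T} (union, +1)
NQ@3: {G} ∪ {C} = {C,G} (union, +1)
INQ@3: {T} ∪ {C,G} = {C,G,T} (union, +1)
JS@3: {C} ∩ {C} = {C} (intersection, +0)
IJNQS@3: {C,G,T} ∩ {C} = {C} (intersection, +0)
IJLNQS@3: {C} ∪ {G} = {C,G} (union, +1)
NQ@4: {A} ∩ {A} = {A} (intersection, +0)
INQ@4: {A} ∩ {A} = {A} (intersection, +0)
JS@4: {A} ∪ {C} = {A,C} (union, +1)
IJNQS@4: {A} ∩ {A,C} = {A} (intersection, +0)
IJLNQS@4: {A} ∩ {A} = {A} (intersection, +0)
NQ@5: {G} ∪ {A} = {A,G} (union, +1)
INQ@5: {A} ∩ {A,G} = {A} (intersection, +0)
JS@5: {T} ∪ {G} = {G,T} (union, +1)
IJNQS@5: {A} ∪ {G,T} = {A,G,T} (union, +1)
IJLNQS@5: {A,G,T} ∪ {C} = {A,C,G,T} (union, +1)
NQ@6: {A} ∩ {A} = {A} (intersection, +0)
INQ@6: {T} ∪ {A} = {A,T} (union, +1)
JS@6: {T} ∪ {C} = {C,T} (union, +1)
IJNQS@6: {A,T} ∩ {C,T} = {T} (intersection, +0)
IJLNQS@6: {T} ∪ {C} = {C,T} (union, +1)
NQ@7: {T} ∪ {C} = {C,T} (union, +1)
INQ@7: {A} ∪ {C,T} = {A,C,T} (union, +1)
JS@7: {A} ∪ {G} = {A,G} (union, +1)
IJNQS@7: {A,C,T} ∩ {A,G} = {A} (intersection, +0)
IJLNQS@7: {A} ∪ {T} = {A,T} (union, +1)
per-site changes: [3, 3, 2, 3, 1, 4, 3, 4]; total = 23

23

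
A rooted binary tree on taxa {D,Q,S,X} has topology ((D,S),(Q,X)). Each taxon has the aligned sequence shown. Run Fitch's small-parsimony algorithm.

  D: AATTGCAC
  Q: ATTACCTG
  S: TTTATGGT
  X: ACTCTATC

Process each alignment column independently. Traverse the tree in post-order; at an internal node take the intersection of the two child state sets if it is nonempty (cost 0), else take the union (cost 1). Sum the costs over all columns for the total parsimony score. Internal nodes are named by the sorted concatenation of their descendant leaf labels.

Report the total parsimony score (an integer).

site 0, node DS: D={A} ∪ S={T} → {A,T} (+1)
site 0, node QX: Q={A} ∩ X={A} → {A} (+0)
site 0, node DQSX: DS={A,T} ∩ QX={A} → {A} (+0)
site 1, node DS: D={A} ∪ S={T} → {A,T} (+1)
site 1, node QX: Q={T} ∪ X={C} → {C,T} (+1)
site 1, node DQSX: DS={A,T} ∩ QX={C,T} → {T} (+0)
site 2, node DS: D={T} ∩ S={T} → {T} (+0)
site 2, node QX: Q={T} ∩ X={T} → {T} (+0)
site 2, node DQSX: DS={T} ∩ QX={T} → {T} (+0)
site 3, node DS: D={T} ∪ S={A} → {A,T} (+1)
site 3, node QX: Q={A} ∪ X={C} → {A,C} (+1)
site 3, node DQSX: DS={A,T} ∩ QX={A,C} → {A} (+0)
site 4, node DS: D={G} ∪ S={T} → {G,T} (+1)
site 4, node QX: Q={C} ∪ X={T} → {C,T} (+1)
site 4, node DQSX: DS={G,T} ∩ QX={C,T} → {T} (+0)
site 5, node DS: D={C} ∪ S={G} → {C,G} (+1)
site 5, node QX: Q={C} ∪ X={A} → {A,C} (+1)
site 5, node DQSX: DS={C,G} ∩ QX={A,C} → {C} (+0)
site 6, node DS: D={A} ∪ S={G} → {A,G} (+1)
site 6, node QX: Q={T} ∩ X={T} → {T} (+0)
site 6, node DQSX: DS={A,G} ∪ QX={T} → {A,G,T} (+1)
site 7, node DS: D={C} ∪ S={T} → {C,T} (+1)
site 7, node QX: Q={G} ∪ X={C} → {C,G} (+1)
site 7, node DQSX: DS={C,T} ∩ QX={C,G} → {C} (+0)
per-site changes: [1, 2, 0, 2, 2, 2, 2, 2]; total = 13

13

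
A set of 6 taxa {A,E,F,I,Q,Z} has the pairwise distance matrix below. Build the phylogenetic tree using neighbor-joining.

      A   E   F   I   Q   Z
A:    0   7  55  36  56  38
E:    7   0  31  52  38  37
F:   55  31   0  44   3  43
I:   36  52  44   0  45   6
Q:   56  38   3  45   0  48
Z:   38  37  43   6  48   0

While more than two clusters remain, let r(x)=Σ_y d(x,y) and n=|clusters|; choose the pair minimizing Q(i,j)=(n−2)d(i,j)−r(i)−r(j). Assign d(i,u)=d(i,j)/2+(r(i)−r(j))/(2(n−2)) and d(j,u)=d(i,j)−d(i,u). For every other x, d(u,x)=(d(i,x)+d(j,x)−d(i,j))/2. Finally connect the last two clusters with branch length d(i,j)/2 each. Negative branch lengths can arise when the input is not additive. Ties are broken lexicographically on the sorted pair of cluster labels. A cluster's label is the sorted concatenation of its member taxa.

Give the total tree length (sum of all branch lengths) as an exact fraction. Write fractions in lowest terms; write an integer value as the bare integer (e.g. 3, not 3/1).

1. join F+Q (d=3, Q=-354) ⇒ FQ; edges |F|=-1/4, |Q|=13/4
  updated: d(A,FQ)=54, d(E,FQ)=33, d(FQ,I)=43, d(FQ,Z)=44
2. join I+Z (d=6, Q=-244) ⇒ IZ; edges |I|=5, |Z|=1
  updated: d(A,IZ)=34, d(E,IZ)=83/2, d(FQ,IZ)=81/2
3. join A+E (d=7, Q=-325/2) ⇒ AE; edges |A|=55/8, |E|=1/8
  updated: d(AE,FQ)=40, d(AE,IZ)=137/4
4. join AE+FQ (d=40, Q=-459/4) ⇒ AEFQ; edges |AE|=135/8, |FQ|=185/8
  updated: d(AEFQ,IZ)=139/8
5. join AEFQ+IZ (d=139/8) ⇒ AEFIQZ; edges |AEFQ|=139/16, |IZ|=139/16
final tree: (((A:55/8,E:1/8):135/8,(F:-1/4,Q:13/4):185/8):139/16,(I:5,Z:1):139/16)
total length: 587/8

587/8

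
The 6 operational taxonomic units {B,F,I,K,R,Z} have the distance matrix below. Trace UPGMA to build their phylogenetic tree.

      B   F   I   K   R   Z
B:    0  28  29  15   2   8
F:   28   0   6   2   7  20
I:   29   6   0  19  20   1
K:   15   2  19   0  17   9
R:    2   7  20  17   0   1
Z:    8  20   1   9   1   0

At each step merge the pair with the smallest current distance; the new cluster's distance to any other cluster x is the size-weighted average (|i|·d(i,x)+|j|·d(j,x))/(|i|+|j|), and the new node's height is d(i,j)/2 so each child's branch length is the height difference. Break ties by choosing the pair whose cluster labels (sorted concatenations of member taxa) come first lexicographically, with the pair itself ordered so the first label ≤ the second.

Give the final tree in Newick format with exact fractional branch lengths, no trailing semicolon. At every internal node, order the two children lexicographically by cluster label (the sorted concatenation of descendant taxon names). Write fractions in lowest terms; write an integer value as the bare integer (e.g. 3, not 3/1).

((B:1,R:1):109/16,((F:1,K:1):23/4,(I:1/2,Z:1/2):25/4):17/16)

step 1: merge (I,Z) at d=1; branch lengths I→1/2, Z→1/2; new cluster IZ
  updated: d(B,IZ)=37/2, d(F,IZ)=13, d(IZ,K)=14, d(IZ,R)=21/2
step 2: merge (B,R) at d=2; branch lengths B→1, R→1; new cluster BR
  updated: d(BR,F)=35/2, d(BR,IZ)=29/2, d(BR,K)=16
step 3: merge (F,K) at d=2; branch lengths F→1, K→1; new cluster FK
  updated: d(BR,FK)=67/4, d(FK,IZ)=27/2
step 4: merge (FK,IZ) at d=27/2; branch lengths FK→23/4, IZ→25/4; new cluster FIKZ
  updated: d(BR,FIKZ)=125/8
step 5: merge (BR,FIKZ) at d=125/8; branch lengths BR→109/16, FIKZ→17/16; new cluster BFIKRZ
final tree: ((B:1,R:1):109/16,((F:1,K:1):23/4,(I:1/2,Z:1/2):25/4):17/16)
total length: 199/8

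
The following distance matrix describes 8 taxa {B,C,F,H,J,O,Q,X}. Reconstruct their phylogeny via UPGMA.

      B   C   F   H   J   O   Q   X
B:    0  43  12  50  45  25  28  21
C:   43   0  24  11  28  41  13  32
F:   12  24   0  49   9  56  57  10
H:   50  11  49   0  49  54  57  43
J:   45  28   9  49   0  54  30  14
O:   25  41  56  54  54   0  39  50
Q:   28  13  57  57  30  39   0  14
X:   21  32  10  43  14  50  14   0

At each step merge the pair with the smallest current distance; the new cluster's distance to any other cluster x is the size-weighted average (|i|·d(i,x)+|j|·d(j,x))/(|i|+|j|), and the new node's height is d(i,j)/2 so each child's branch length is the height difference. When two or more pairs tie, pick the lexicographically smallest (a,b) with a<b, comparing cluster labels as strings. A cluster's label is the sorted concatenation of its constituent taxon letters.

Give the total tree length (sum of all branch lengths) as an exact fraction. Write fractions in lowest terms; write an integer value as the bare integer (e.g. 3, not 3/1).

iteration 1: select F,J (d=9); attach at lengths (9/2, 9/2); label the merged cluster FJ
  updated: d(B,FJ)=57/2, d(C,FJ)=26, d(FJ,H)=49, d(FJ,O)=55, d(FJ,Q)=87/2, d(FJ,X)=12
iteration 2: select C,H (d=11); attach at lengths (11/2, 11/2); label the merged cluster CH
  updated: d(B,CH)=93/2, d(CH,FJ)=75/2, d(CH,O)=95/2, d(CH,Q)=35, d(CH,X)=75/2
iteration 3: select FJ,X (d=12); attach at lengths (3/2, 6); label the merged cluster FJX
  updated: d(B,FJX)=26, d(CH,FJX)=75/2, d(FJX,O)=160/3, d(FJX,Q)=101/3
iteration 4: select B,O (d=25); attach at lengths (25/2, 25/2); label the merged cluster BO
  updated: d(BO,CH)=47, d(BO,FJX)=119/3, d(BO,Q)=67/2
iteration 5: select BO,Q (d=67/2); attach at lengths (17/4, 67/4); label the merged cluster BOQ
  updated: d(BOQ,CH)=43, d(BOQ,FJX)=113/3
iteration 6: select CH,FJX (d=75/2); attach at lengths (53/4, 51/4); label the merged cluster CFHJX
  updated: d(BOQ,CFHJX)=199/5
iteration 7: select BOQ,CFHJX (d=199/5); attach at lengths (63/20, 23/20); label the merged cluster BCFHJOQX
final tree: (((B:25/2,O:25/2):17/4,Q:67/4):63/20,((C:11/2,H:11/2):53/4,((F:9/2,J:9/2):3/2,X:6):51/4):23/20)
total length: 519/5

519/5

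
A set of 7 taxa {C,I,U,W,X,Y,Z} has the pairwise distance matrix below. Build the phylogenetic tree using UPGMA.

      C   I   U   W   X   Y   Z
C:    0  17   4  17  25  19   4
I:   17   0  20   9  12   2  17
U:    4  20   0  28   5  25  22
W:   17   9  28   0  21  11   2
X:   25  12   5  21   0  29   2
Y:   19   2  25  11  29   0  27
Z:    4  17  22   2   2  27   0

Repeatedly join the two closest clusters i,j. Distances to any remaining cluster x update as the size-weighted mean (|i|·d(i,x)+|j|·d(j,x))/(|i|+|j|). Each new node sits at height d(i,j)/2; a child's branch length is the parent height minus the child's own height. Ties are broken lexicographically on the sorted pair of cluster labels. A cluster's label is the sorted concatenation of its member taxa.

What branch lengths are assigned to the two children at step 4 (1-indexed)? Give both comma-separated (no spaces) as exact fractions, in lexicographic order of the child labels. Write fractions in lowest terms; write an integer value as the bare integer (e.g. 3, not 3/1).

1. join I+Y (d=2) ⇒ IY; edges |I|=1, |Y|=1
  updated: d(C,IY)=18, d(IY,U)=45/2, d(IY,W)=10, d(IY,X)=41/2, d(IY,Z)=22
2. join W+Z (d=2) ⇒ WZ; edges |W|=1, |Z|=1
  updated: d(C,WZ)=21/2, d(IY,WZ)=16, d(U,WZ)=25, d(WZ,X)=23/2
3. join C+U (d=4) ⇒ CU; edges |C|=2, |U|=2
  updated: d(CU,IY)=81/4, d(CU,WZ)=71/4, d(CU,X)=15
4. join WZ+X (d=23/2) ⇒ WXZ; edges |WZ|=19/4, |X|=23/4
  updated: d(CU,WXZ)=101/6, d(IY,WXZ)=35/2
5. join CU+WXZ (d=101/6) ⇒ CUWXZ; edges |CU|=77/12, |WXZ|=8/3
  updated: d(CUWXZ,IY)=93/5
6. join CUWXZ+IY (d=93/5) ⇒ CIUWXYZ; edges |CUWXZ|=53/60, |IY|=83/10
final tree: (((C:2,U:2):77/12,((W:1,Z:1):19/4,X:23/4):8/3):53/60,(I:1,Y:1):83/10)
total length: 1103/30

19/4,23/4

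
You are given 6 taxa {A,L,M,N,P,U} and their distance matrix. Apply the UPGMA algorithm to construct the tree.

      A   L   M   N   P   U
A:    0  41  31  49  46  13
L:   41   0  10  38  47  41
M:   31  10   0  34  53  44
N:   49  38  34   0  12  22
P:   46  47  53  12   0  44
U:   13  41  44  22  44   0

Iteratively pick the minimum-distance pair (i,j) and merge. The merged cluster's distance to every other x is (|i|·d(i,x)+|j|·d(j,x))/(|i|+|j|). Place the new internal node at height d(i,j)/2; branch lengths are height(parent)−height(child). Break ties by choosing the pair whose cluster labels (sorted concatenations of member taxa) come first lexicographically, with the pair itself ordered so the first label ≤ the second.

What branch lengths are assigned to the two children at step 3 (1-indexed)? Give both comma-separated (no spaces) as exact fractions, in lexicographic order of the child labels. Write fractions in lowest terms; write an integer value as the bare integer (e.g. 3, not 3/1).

13/2,13/2

1. join L+M (d=10) ⇒ LM; edges |L|=5, |M|=5
  updated: d(A,LM)=36, d(LM,N)=36, d(LM,P)=50, d(LM,U)=85/2
2. join N+P (d=12) ⇒ NP; edges |N|=6, |P|=6
  updated: d(A,NP)=95/2, d(LM,NP)=43, d(NP,U)=33
3. join A+U (d=13) ⇒ AU; edges |A|=13/2, |U|=13/2
  updated: d(AU,LM)=157/4, d(AU,NP)=161/4
4. join AU+LM (d=157/4) ⇒ ALMU; edges |AU|=105/8, |LM|=117/8
  updated: d(ALMU,NP)=333/8
5. join ALMU+NP (d=333/8) ⇒ ALMNPU; edges |ALMU|=19/16, |NP|=237/16
final tree: (((A:13/2,U:13/2):105/8,(L:5,M:5):117/8):19/16,(N:6,P:6):237/16)
total length: 315/4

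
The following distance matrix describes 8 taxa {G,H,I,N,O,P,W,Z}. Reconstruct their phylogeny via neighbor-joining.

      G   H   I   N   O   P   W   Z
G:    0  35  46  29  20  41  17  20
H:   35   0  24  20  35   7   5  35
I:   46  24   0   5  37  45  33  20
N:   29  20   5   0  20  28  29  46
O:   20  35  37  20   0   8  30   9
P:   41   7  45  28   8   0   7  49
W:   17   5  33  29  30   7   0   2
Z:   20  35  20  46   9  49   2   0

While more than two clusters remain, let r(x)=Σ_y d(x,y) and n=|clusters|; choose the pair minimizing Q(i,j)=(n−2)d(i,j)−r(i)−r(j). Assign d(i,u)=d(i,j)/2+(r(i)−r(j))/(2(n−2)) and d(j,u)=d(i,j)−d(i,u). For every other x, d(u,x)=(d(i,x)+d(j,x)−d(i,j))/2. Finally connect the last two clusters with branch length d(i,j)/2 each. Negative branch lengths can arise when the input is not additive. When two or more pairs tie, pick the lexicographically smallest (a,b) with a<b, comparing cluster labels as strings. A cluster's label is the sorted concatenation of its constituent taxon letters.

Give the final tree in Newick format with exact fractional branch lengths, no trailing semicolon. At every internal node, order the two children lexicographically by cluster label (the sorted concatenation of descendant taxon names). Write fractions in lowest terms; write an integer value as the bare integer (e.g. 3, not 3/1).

(((G:403/32,(((H:51/20,P:89/20):187/32,W:-107/32):389/48,(I:21/4,N:-1/4):793/48):155/32):93/32,O:141/32):147/64,Z:147/64)

1. join I+N (d=5, Q=-357) ⇒ IN; edges |I|=21/4, |N|=-1/4
  updated: d(G,IN)=35, d(H,IN)=39/2, d(IN,O)=26, d(IN,P)=34, d(IN,W)=57/2, d(IN,Z)=61/2
2. join H+P (d=7, Q=-495/2) ⇒ HP; edges |H|=51/20, |P|=89/20
  updated: d(G,HP)=69/2, d(HP,IN)=93/4, d(HP,O)=18, d(HP,W)=5/2, d(HP,Z)=77/2
3. join HP+W (d=5/2, Q=-747/4) ⇒ HPW; edges |HP|=187/32, |W|=-107/32
  updated: d(G,HPW)=49/2, d(HPW,IN)=197/8, d(HPW,O)=91/4, d(HPW,Z)=19
4. join HPW+IN (d=197/8, Q=-1065/8) ⇒ HINPW; edges |HPW|=389/48, |IN|=793/48
  updated: d(G,HINPW)=279/16, d(HINPW,O)=193/16, d(HINPW,Z)=199/16
5. join G+HINPW (d=279/16, Q=-129/2) ⇒ GHINPW; edges |G|=403/32, |HINPW|=155/32
  updated: d(GHINPW,O)=117/16, d(GHINPW,Z)=15/2
6. join GHINPW+O (d=117/16, Q=-381/16) ⇒ GHINOPW; edges |GHINPW|=93/32, |O|=141/32
  updated: d(GHINOPW,Z)=147/32
7. join GHINOPW+Z (d=147/32) ⇒ GHINOPWZ; edges |GHINOPW|=147/64, |Z|=147/64
final tree: (((G:403/32,(((H:51/20,P:89/20):187/32,W:-107/32):389/48,(I:21/4,N:-1/4):793/48):155/32):93/32,O:141/32):147/64,Z:147/64)
total length: 2191/32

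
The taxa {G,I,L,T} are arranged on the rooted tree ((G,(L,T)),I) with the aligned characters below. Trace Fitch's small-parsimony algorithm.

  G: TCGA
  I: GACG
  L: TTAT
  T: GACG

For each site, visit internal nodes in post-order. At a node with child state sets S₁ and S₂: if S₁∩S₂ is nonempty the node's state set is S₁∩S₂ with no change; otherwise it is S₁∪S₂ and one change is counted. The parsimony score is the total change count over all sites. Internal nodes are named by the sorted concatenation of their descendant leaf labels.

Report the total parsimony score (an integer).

site 0, node LT: L={T} ∪ T={G} → {G,T} (+1)
site 0, node GLT: G={T} ∩ LT={G,T} → {T} (+0)
site 0, node GILT: GLT={T} ∪ I={G} → {G,T} (+1)
site 1, node LT: L={T} ∪ T={A} → {A,T} (+1)
site 1, node GLT: G={C} ∪ LT={A,T} → {A,C,T} (+1)
site 1, node GILT: GLT={A,C,T} ∩ I={A} → {A} (+0)
site 2, node LT: L={A} ∪ T={C} → {A,C} (+1)
site 2, node GLT: G={G} ∪ LT={A,C} → {A,C,G} (+1)
site 2, node GILT: GLT={A,C,G} ∩ I={C} → {C} (+0)
site 3, node LT: L={T} ∪ T={G} → {G,T} (+1)
site 3, node GLT: G={A} ∪ LT={G,T} → {A,G,T} (+1)
site 3, node GILT: GLT={A,G,T} ∩ I={G} → {G} (+0)
per-site changes: [2, 2, 2, 2]; total = 8

8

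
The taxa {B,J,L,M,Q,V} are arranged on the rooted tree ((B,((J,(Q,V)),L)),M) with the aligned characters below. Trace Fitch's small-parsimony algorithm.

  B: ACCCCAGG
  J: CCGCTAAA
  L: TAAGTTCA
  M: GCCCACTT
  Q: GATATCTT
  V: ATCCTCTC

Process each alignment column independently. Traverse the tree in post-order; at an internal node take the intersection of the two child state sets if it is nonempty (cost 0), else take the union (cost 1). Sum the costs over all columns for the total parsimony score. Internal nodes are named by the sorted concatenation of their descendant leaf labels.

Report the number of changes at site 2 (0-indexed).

[col 0] QV: children Q:{G}, V:{A} ∪→ {A,G}; cost 1
[col 0] JQV: children J:{C}, QV:{A,G} ∪→ {A,C,G}; cost 1
[col 0] JLQV: children JQV:{A,C,G}, L:{T} ∪→ {A,C,G,T}; cost 1
[col 0] BJLQV: children B:{A}, JLQV:{A,C,G,T} ∩→ {A}; cost 0
[col 0] BJLMQV: children BJLQV:{A}, M:{G} ∪→ {A,G}; cost 1
[col 1] QV: children Q:{A}, V:{T} ∪→ {A,T}; cost 1
[col 1] JQV: children J:{C}, QV:{A,T} ∪→ {A,C,T}; cost 1
[col 1] JLQV: children JQV:{A,C,T}, L:{A} ∩→ {A}; cost 0
[col 1] BJLQV: children B:{C}, JLQV:{A} ∪→ {A,C}; cost 1
[col 1] BJLMQV: children BJLQV:{A,C}, M:{C} ∩→ {C}; cost 0
[col 2] QV: children Q:{T}, V:{C} ∪→ {C,T}; cost 1
[col 2] JQV: children J:{G}, QV:{C,T} ∪→ {C,G,T}; cost 1
[col 2] JLQV: children JQV:{C,G,T}, L:{A} ∪→ {A,C,G,T}; cost 1
[col 2] BJLQV: children B:{C}, JLQV:{A,C,G,T} ∩→ {C}; cost 0
[col 2] BJLMQV: children BJLQV:{C}, M:{C} ∩→ {C}; cost 0
[col 3] QV: children Q:{A}, V:{C} ∪→ {A,C}; cost 1
[col 3] JQV: children J:{C}, QV:{A,C} ∩→ {C}; cost 0
[col 3] JLQV: children JQV:{C}, L:{G} ∪→ {C,G}; cost 1
[col 3] BJLQV: children B:{C}, JLQV:{C,G} ∩→ {C}; cost 0
[col 3] BJLMQV: children BJLQV:{C}, M:{C} ∩→ {C}; cost 0
[col 4] QV: children Q:{T}, V:{T} ∩→ {T}; cost 0
[col 4] JQV: children J:{T}, QV:{T} ∩→ {T}; cost 0
[col 4] JLQV: children JQV:{T}, L:{T} ∩→ {T}; cost 0
[col 4] BJLQV: children B:{C}, JLQV:{T} ∪→ {C,T}; cost 1
[col 4] BJLMQV: children BJLQV:{C,T}, M:{A} ∪→ {A,C,T}; cost 1
[col 5] QV: children Q:{C}, V:{C} ∩→ {C}; cost 0
[col 5] JQV: children J:{A}, QV:{C} ∪→ {A,C}; cost 1
[col 5] JLQV: children JQV:{A,C}, L:{T} ∪→ {A,C,T}; cost 1
[col 5] BJLQV: children B:{A}, JLQV:{A,C,T} ∩→ {A}; cost 0
[col 5] BJLMQV: children BJLQV:{A}, M:{C} ∪→ {A,C}; cost 1
[col 6] QV: children Q:{T}, V:{T} ∩→ {T}; cost 0
[col 6] JQV: children J:{A}, QV:{T} ∪→ {A,T}; cost 1
[col 6] JLQV: children JQV:{A,T}, L:{C} ∪→ {A,C,T}; cost 1
[col 6] BJLQV: children B:{G}, JLQV:{A,C,T} ∪→ {A,C,G,T}; cost 1
[col 6] BJLMQV: children BJLQV:{A,C,G,T}, M:{T} ∩→ {T}; cost 0
[col 7] QV: children Q:{T}, V:{C} ∪→ {C,T}; cost 1
[col 7] JQV: children J:{A}, QV:{C,T} ∪→ {A,C,T}; cost 1
[col 7] JLQV: children JQV:{A,C,T}, L:{A} ∩→ {A}; cost 0
[col 7] BJLQV: children B:{G}, JLQV:{A} ∪→ {A,G}; cost 1
[col 7] BJLMQV: children BJLQV:{A,G}, M:{T} ∪→ {A,G,T}; cost 1
per-site changes: [4, 3, 3, 2, 2, 3, 3, 4]; total = 24

3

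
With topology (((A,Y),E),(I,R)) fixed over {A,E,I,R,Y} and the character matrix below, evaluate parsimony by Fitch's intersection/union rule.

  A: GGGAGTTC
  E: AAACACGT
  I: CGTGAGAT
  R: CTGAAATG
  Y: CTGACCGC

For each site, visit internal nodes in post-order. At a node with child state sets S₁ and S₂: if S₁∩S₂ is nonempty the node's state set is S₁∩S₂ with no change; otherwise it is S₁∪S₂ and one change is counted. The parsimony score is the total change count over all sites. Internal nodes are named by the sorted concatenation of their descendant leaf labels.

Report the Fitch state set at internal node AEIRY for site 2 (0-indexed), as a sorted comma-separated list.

AY@0: {G} ∪ {C} = {C,G} (union, +1)
AEY@0: {C,G} ∪ {A} = {A,C,G} (union, +1)
IR@0: {C} ∩ {C} = {C} (intersection, +0)
AEIRY@0: {A,C,G} ∩ {C} = {C} (intersection, +0)
AY@1: {G} ∪ {T} = {G,T} (union, +1)
AEY@1: {G,T} ∪ {A} = {A,G,T} (union, +1)
IR@1: {G} ∪ {T} = {G,T} (union, +1)
AEIRY@1: {A,G,T} ∩ {G,T} = {G,T} (intersection, +0)
AY@2: {G} ∩ {G} = {G} (intersection, +0)
AEY@2: {G} ∪ {A} = {A,G} (union, +1)
IR@2: {T} ∪ {G} = {G,T} (union, +1)
AEIRY@2: {A,G} ∩ {G,T} = {G} (intersection, +0)
AY@3: {A} ∩ {A} = {A} (intersection, +0)
AEY@3: {A} ∪ {C} = {A,C} (union, +1)
IR@3: {G} ∪ {A} = {A,G} (union, +1)
AEIRY@3: {A,C} ∩ {A,G} = {A} (intersection, +0)
AY@4: {G} ∪ {C} = {C,G} (union, +1)
AEY@4: {C,G} ∪ {A} = {A,C,G} (union, +1)
IR@4: {A} ∩ {A} = {A} (intersection, +0)
AEIRY@4: {A,C,G} ∩ {A} = {A} (intersection, +0)
AY@5: {T} ∪ {C} = {C,T} (union, +1)
AEY@5: {C,T} ∩ {C} = {C} (intersection, +0)
IR@5: {G} ∪ {A} = {A,G} (union, +1)
AEIRY@5: {C} ∪ {A,G} = {A,C,G} (union, +1)
AY@6: {T} ∪ {G} = {G,T} (union, +1)
AEY@6: {G,T} ∩ {G} = {G} (intersection, +0)
IR@6: {A} ∪ {T} = {A,T} (union, +1)
AEIRY@6: {G} ∪ {A,T} = {A,G,T} (union, +1)
AY@7: {C} ∩ {C} = {C} (intersection, +0)
AEY@7: {C} ∪ {T} = {C,T} (union, +1)
IR@7: {T} ∪ {G} = {G,T} (union, +1)
AEIRY@7: {C,T} ∩ {G,T} = {T} (intersection, +0)
per-site changes: [2, 3, 2, 2, 2, 3, 3, 2]; total = 19

G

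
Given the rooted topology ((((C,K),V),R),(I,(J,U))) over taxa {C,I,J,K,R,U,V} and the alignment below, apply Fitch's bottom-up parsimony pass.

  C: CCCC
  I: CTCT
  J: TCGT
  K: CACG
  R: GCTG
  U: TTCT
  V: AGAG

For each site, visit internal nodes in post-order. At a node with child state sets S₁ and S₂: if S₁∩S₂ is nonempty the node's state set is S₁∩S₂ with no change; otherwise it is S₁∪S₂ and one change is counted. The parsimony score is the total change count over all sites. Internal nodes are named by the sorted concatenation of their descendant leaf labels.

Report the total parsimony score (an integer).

CK@0: {C} ∩ {C} = {C} (intersection, +0)
CKV@0: {C} ∪ {A} = {A,C} (union, +1)
CKRV@0: {A,C} ∪ {G} = {A,C,G} (union, +1)
JU@0: {T} ∩ {T} = {T} (intersection, +0)
IJU@0: {C} ∪ {T} = {C,T} (union, +1)
CIJKRUV@0: {A,C,G} ∩ {C,T} = {C} (intersection, +0)
CK@1: {C} ∪ {A} = {A,C} (union, +1)
CKV@1: {A,C} ∪ {G} = {A,C,G} (union, +1)
CKRV@1: {A,C,G} ∩ {C} = {C} (intersection, +0)
JU@1: {C} ∪ {T} = {C,T} (union, +1)
IJU@1: {T} ∩ {C,T} = {T} (intersection, +0)
CIJKRUV@1: {C} ∪ {T} = {C,T} (union, +1)
CK@2: {C} ∩ {C} = {C} (intersection, +0)
CKV@2: {C} ∪ {A} = {A,C} (union, +1)
CKRV@2: {A,C} ∪ {T} = {A,C,T} (union, +1)
JU@2: {G} ∪ {C} = {C,G} (union, +1)
IJU@2: {C} ∩ {C,G} = {C} (intersection, +0)
CIJKRUV@2: {A,C,T} ∩ {C} = {C} (intersection, +0)
CK@3: {C} ∪ {G} = {C,G} (union, +1)
CKV@3: {C,G} ∩ {G} = {G} (intersection, +0)
CKRV@3: {G} ∩ {G} = {G} (intersection, +0)
JU@3: {T} ∩ {T} = {T} (intersection, +0)
IJU@3: {T} ∩ {T} = {T} (intersection, +0)
CIJKRUV@3: {G} ∪ {T} = {G,T} (union, +1)
per-site changes: [3, 4, 3, 2]; total = 12

12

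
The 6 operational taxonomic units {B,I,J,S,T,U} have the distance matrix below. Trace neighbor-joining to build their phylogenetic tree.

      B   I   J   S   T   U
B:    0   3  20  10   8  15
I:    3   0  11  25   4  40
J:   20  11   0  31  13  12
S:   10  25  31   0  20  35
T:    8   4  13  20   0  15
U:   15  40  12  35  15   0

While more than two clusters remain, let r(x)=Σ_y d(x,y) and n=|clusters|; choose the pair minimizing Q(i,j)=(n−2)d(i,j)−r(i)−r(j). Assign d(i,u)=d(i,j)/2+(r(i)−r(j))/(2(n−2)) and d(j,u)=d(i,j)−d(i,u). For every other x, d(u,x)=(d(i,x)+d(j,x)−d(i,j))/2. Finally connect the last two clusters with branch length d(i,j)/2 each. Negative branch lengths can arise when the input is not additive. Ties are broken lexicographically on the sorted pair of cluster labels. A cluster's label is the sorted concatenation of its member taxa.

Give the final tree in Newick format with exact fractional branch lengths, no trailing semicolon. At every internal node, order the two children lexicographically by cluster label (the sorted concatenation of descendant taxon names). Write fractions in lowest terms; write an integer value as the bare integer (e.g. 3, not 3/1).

1. join J+U (d=12, Q=-156) ⇒ JU; edges |J|=9/4, |U|=39/4
  updated: d(B,JU)=23/2, d(I,JU)=39/2, d(JU,S)=27, d(JU,T)=8
2. join B+S (d=10, Q=-169/2) ⇒ BS; edges |B|=-13/4, |S|=53/4
  updated: d(BS,I)=9, d(BS,JU)=57/4, d(BS,T)=9
3. join BS+I (d=9, Q=-187/4) ⇒ BIS; edges |BS|=71/16, |I|=73/16
  updated: d(BIS,JU)=99/8, d(BIS,T)=2
4. join BIS+JU (d=99/8, Q=-179/8) ⇒ BIJSU; edges |BIS|=51/16, |JU|=147/16
  updated: d(BIJSU,T)=-19/16
5. join BIJSU+T (d=-19/16) ⇒ BIJSTU; edges |BIJSU|=-19/32, |T|=-19/32
final tree: ((((B:-13/4,S:53/4):71/16,I:73/16):51/16,(J:9/4,U:39/4):147/16):-19/32,T:-19/32)
total length: 675/16

((((B:-13/4,S:53/4):71/16,I:73/16):51/16,(J:9/4,U:39/4):147/16):-19/32,T:-19/32)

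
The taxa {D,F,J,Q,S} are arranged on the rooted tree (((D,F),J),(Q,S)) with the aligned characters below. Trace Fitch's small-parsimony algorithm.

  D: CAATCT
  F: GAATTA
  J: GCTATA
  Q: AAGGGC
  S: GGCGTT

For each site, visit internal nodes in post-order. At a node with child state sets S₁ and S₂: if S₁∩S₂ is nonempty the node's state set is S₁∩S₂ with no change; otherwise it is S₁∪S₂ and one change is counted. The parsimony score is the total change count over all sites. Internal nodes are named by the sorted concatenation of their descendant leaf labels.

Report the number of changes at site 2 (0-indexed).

3

site 0, node DF: D={C} ∪ F={G} → {C,G} (+1)
site 0, node DFJ: DF={C,G} ∩ J={G} → {G} (+0)
site 0, node QS: Q={A} ∪ S={G} → {A,G} (+1)
site 0, node DFJQS: DFJ={G} ∩ QS={A,G} → {G} (+0)
site 1, node DF: D={A} ∩ F={A} → {A} (+0)
site 1, node DFJ: DF={A} ∪ J={C} → {A,C} (+1)
site 1, node QS: Q={A} ∪ S={G} → {A,G} (+1)
site 1, node DFJQS: DFJ={A,C} ∩ QS={A,G} → {A} (+0)
site 2, node DF: D={A} ∩ F={A} → {A} (+0)
site 2, node DFJ: DF={A} ∪ J={T} → {A,T} (+1)
site 2, node QS: Q={G} ∪ S={C} → {C,G} (+1)
site 2, node DFJQS: DFJ={A,T} ∪ QS={C,G} → {A,C,G,T} (+1)
site 3, node DF: D={T} ∩ F={T} → {T} (+0)
site 3, node DFJ: DF={T} ∪ J={A} → {A,T} (+1)
site 3, node QS: Q={G} ∩ S={G} → {G} (+0)
site 3, node DFJQS: DFJ={A,T} ∪ QS={G} → {A,G,T} (+1)
site 4, node DF: D={C} ∪ F={T} → {C,T} (+1)
site 4, node DFJ: DF={C,T} ∩ J={T} → {T} (+0)
site 4, node QS: Q={G} ∪ S={T} → {G,T} (+1)
site 4, node DFJQS: DFJ={T} ∩ QS={G,T} → {T} (+0)
site 5, node DF: D={T} ∪ F={A} → {A,T} (+1)
site 5, node DFJ: DF={A,T} ∩ J={A} → {A} (+0)
site 5, node QS: Q={C} ∪ S={T} → {C,T} (+1)
site 5, node DFJQS: DFJ={A} ∪ QS={C,T} → {A,C,T} (+1)
per-site changes: [2, 2, 3, 2, 2, 3]; total = 14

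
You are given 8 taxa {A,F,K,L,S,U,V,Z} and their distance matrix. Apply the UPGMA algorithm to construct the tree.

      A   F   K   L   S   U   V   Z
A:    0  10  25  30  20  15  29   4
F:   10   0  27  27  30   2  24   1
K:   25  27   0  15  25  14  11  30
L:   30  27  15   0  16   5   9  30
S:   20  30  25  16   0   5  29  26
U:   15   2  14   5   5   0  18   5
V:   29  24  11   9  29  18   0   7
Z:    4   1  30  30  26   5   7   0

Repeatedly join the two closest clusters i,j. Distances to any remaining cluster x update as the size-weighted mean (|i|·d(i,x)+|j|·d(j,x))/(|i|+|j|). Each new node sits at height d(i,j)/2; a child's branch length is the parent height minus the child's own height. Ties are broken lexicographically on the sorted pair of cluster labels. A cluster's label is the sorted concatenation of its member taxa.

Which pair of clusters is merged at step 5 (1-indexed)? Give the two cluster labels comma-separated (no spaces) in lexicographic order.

1. join F+Z (d=1) ⇒ FZ; edges |F|=1/2, |Z|=1/2
  updated: d(A,FZ)=7, d(FZ,K)=57/2, d(FZ,L)=57/2, d(FZ,S)=28, d(FZ,U)=7/2, d(FZ,V)=31/2
2. join FZ+U (d=7/2) ⇒ FUZ; edges |FZ|=5/4, |U|=7/4
  updated: d(A,FUZ)=29/3, d(FUZ,K)=71/3, d(FUZ,L)=62/3, d(FUZ,S)=61/3, d(FUZ,V)=49/3
3. join L+V (d=9) ⇒ LV; edges |L|=9/2, |V|=9/2
  updated: d(A,LV)=59/2, d(FUZ,LV)=37/2, d(K,LV)=13, d(LV,S)=45/2
4. join A+FUZ (d=29/3) ⇒ AFUZ; edges |A|=29/6, |FUZ|=37/12
  updated: d(AFUZ,K)=24, d(AFUZ,LV)=85/4, d(AFUZ,S)=81/4
5. join K+LV (d=13) ⇒ KLV; edges |K|=13/2, |LV|=2
  updated: d(AFUZ,KLV)=133/6, d(KLV,S)=70/3
6. join AFUZ+S (d=81/4) ⇒ AFSUZ; edges |AFUZ|=127/24, |S|=81/8
  updated: d(AFSUZ,KLV)=112/5
7. join AFSUZ+KLV (d=112/5) ⇒ AFKLSUVZ; edges |AFSUZ|=43/40, |KLV|=47/10
final tree: (((A:29/6,((F:1/2,Z:1/2):5/4,U:7/4):37/12):127/24,S:81/8):43/40,(K:13/2,(L:9/2,V:9/2):2):47/10)
total length: 6073/120

K,LV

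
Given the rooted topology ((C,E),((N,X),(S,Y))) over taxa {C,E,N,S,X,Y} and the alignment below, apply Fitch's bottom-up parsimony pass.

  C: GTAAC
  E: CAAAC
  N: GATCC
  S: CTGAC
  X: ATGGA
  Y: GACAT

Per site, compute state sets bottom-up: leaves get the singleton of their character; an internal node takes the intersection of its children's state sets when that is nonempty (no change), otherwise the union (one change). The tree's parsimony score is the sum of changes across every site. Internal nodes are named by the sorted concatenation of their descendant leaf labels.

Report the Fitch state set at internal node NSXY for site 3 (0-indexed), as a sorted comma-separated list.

A,C,G

CE@0: {G} ∪ {C} = {C,G} (union, +1)
NX@0: {G} ∪ {A} = {A,G} (union, +1)
SY@0: {C} ∪ {G} = {C,G} (union, +1)
NSXY@0: {A,G} ∩ {C,G} = {G} (intersection, +0)
CENSXY@0: {C,G} ∩ {G} = {G} (intersection, +0)
CE@1: {T} ∪ {A} = {A,T} (union, +1)
NX@1: {A} ∪ {T} = {A,T} (union, +1)
SY@1: {T} ∪ {A} = {A,T} (union, +1)
NSXY@1: {A,T} ∩ {A,T} = {A,T} (intersection, +0)
CENSXY@1: {A,T} ∩ {A,T} = {A,T} (intersection, +0)
CE@2: {A} ∩ {A} = {A} (intersection, +0)
NX@2: {T} ∪ {G} = {G,T} (union, +1)
SY@2: {G} ∪ {C} = {C,G} (union, +1)
NSXY@2: {G,T} ∩ {C,G} = {G} (intersection, +0)
CENSXY@2: {A} ∪ {G} = {A,G} (union, +1)
CE@3: {A} ∩ {A} = {A} (intersection, +0)
NX@3: {C} ∪ {G} = {C,G} (union, +1)
SY@3: {A} ∩ {A} = {A} (intersection, +0)
NSXY@3: {C,G} ∪ {A} = {A,C,G} (union, +1)
CENSXY@3: {A} ∩ {A,C,G} = {A} (intersection, +0)
CE@4: {C} ∩ {C} = {C} (intersection, +0)
NX@4: {C} ∪ {A} = {A,C} (union, +1)
SY@4: {C} ∪ {T} = {C,T} (union, +1)
NSXY@4: {A,C} ∩ {C,T} = {C} (intersection, +0)
CENSXY@4: {C} ∩ {C} = {C} (intersection, +0)
per-site changes: [3, 3, 3, 2, 2]; total = 13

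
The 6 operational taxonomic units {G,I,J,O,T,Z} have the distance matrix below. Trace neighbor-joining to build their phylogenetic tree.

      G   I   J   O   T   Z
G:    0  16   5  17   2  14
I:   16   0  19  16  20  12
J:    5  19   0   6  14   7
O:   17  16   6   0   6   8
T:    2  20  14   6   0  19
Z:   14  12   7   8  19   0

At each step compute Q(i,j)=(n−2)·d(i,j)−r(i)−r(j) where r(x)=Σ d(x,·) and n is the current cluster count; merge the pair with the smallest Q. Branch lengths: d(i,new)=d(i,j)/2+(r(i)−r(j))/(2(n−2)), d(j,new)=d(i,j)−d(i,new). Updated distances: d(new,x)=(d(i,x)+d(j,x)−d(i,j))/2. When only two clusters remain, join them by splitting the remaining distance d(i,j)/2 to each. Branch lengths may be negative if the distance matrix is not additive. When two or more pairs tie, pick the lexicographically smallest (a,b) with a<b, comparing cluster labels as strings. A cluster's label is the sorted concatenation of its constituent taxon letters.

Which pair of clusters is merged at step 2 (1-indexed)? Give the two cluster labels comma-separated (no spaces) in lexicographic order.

I,Z

iteration 1: select G,T (d=2, Q=-107); attach at lengths (1/8, 15/8); label the merged cluster GT
  updated: d(GT,I)=17, d(GT,J)=17/2, d(GT,O)=21/2, d(GT,Z)=31/2
iteration 2: select I,Z (d=12, Q=-141/2); attach at lengths (115/12, 29/12); label the merged cluster IZ
  updated: d(GT,IZ)=41/4, d(IZ,J)=7, d(IZ,O)=6
iteration 3: select GT,J (d=17/2, Q=-135/4); attach at lengths (99/16, 37/16); label the merged cluster GJT
  updated: d(GJT,IZ)=35/8, d(GJT,O)=4
iteration 4: select GJT,IZ (d=35/8, Q=-115/8); attach at lengths (19/16, 51/16); label the merged cluster GIJTZ
  updated: d(GIJTZ,O)=45/16
iteration 5: select GIJTZ,O (d=45/16); attach at lengths (45/32, 45/32); label the merged cluster GIJOTZ
final tree: ((((G:1/8,T:15/8):99/16,J:37/16):19/16,(I:115/12,Z:29/12):51/16):45/32,O:45/32)
total length: 475/16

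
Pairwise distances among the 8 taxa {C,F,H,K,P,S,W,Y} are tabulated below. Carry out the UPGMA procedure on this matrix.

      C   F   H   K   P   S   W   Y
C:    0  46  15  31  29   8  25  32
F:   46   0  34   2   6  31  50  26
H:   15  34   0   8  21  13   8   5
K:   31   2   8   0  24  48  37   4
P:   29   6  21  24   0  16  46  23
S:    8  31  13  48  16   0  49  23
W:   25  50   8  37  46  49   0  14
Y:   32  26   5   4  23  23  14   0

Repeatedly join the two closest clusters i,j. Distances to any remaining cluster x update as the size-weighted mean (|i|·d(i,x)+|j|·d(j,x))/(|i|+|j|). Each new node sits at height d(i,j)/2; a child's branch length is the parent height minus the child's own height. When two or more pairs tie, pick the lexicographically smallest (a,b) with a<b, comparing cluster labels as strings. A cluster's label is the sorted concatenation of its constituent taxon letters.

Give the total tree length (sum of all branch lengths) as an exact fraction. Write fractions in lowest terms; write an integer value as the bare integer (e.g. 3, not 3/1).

iteration 1: select F,K (d=2); attach at lengths (1, 1); label the merged cluster FK
  updated: d(C,FK)=77/2, d(FK,H)=21, d(FK,P)=15, d(FK,S)=79/2, d(FK,W)=87/2, d(FK,Y)=15
iteration 2: select H,Y (d=5); attach at lengths (5/2, 5/2); label the merged cluster HY
  updated: d(C,HY)=47/2, d(FK,HY)=18, d(HY,P)=22, d(HY,S)=18, d(HY,W)=11
iteration 3: select C,S (d=8); attach at lengths (4, 4); label the merged cluster CS
  updated: d(CS,FK)=39, d(CS,HY)=83/4, d(CS,P)=45/2, d(CS,W)=37
iteration 4: select HY,W (d=11); attach at lengths (3, 11/2); label the merged cluster HWY
  updated: d(CS,HWY)=157/6, d(FK,HWY)=53/2, d(HWY,P)=30
iteration 5: select FK,P (d=15); attach at lengths (13/2, 15/2); label the merged cluster FKP
  updated: d(CS,FKP)=67/2, d(FKP,HWY)=83/3
iteration 6: select CS,HWY (d=157/6); attach at lengths (109/12, 91/12); label the merged cluster CHSWY
  updated: d(CHSWY,FKP)=30
iteration 7: select CHSWY,FKP (d=30); attach at lengths (23/12, 15/2); label the merged cluster CFHKPSWY
final tree: (((C:4,S:4):109/12,((H:5/2,Y:5/2):3,W:11/2):91/12):23/12,((F:1,K:1):13/2,P:15/2):15/2)
total length: 763/12

763/12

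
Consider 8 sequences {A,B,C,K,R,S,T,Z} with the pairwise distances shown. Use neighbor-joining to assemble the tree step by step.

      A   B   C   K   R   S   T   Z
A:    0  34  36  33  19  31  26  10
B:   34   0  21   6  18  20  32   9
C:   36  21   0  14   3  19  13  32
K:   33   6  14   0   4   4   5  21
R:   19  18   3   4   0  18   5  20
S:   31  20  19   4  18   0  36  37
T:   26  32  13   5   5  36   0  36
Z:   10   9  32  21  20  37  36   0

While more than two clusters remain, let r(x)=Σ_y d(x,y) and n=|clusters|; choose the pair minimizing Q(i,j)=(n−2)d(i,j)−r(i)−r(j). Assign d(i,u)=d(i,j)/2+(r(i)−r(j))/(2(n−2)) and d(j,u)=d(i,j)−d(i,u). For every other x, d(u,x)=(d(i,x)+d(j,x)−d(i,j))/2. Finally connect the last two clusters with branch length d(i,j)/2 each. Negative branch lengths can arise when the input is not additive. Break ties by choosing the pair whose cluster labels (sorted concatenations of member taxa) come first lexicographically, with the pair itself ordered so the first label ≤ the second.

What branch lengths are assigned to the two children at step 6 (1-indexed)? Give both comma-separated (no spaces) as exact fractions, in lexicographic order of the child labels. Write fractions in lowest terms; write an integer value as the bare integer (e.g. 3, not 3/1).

1. join A+Z (d=10, Q=-294) ⇒ AZ; edges |A|=7, |Z|=3
  updated: d(AZ,B)=33/2, d(AZ,C)=29, d(AZ,K)=22, d(AZ,R)=29/2, d(AZ,S)=29, d(AZ,T)=26
2. join AZ+B (d=33/2, Q=-168) ⇒ ABZ; edges |AZ|=53/5, |B|=59/10
  updated: d(ABZ,C)=67/4, d(ABZ,K)=23/4, d(ABZ,R)=8, d(ABZ,S)=65/4, d(ABZ,T)=83/4
3. join K+S (d=4, Q=-110) ⇒ KS; edges |K|=-89/16, |S|=153/16
  updated: d(ABZ,KS)=9, d(C,KS)=29/2, d(KS,R)=9, d(KS,T)=37/2
4. join ABZ+KS (d=9, Q=-157/2) ⇒ ABKSZ; edges |ABZ|=61/12, |KS|=47/12
  updated: d(ABKSZ,C)=89/8, d(ABKSZ,R)=4, d(ABKSZ,T)=121/8
5. join ABKSZ+C (d=89/8, Q=-281/8) ⇒ ABCKSZ; edges |ABKSZ|=203/32, |C|=153/32
  updated: d(ABCKSZ,R)=-33/16, d(ABCKSZ,T)=17/2
6. join ABCKSZ+R (d=-33/16, Q=-183/16) ⇒ ABCKRSZ; edges |ABCKSZ|=23/32, |R|=-89/32
  updated: d(ABCKRSZ,T)=249/32
7. join ABCKRSZ+T (d=249/32) ⇒ ABCKRSTZ; edges |ABCKRSZ|=249/64, |T|=249/64
final tree: ((((((A:7,Z:3):53/5,B:59/10):61/12,(K:-89/16,S:153/16):47/12):203/32,C:153/32):23/32,R:-89/32):249/64,T:249/64)
total length: 1803/32

23/32,-89/32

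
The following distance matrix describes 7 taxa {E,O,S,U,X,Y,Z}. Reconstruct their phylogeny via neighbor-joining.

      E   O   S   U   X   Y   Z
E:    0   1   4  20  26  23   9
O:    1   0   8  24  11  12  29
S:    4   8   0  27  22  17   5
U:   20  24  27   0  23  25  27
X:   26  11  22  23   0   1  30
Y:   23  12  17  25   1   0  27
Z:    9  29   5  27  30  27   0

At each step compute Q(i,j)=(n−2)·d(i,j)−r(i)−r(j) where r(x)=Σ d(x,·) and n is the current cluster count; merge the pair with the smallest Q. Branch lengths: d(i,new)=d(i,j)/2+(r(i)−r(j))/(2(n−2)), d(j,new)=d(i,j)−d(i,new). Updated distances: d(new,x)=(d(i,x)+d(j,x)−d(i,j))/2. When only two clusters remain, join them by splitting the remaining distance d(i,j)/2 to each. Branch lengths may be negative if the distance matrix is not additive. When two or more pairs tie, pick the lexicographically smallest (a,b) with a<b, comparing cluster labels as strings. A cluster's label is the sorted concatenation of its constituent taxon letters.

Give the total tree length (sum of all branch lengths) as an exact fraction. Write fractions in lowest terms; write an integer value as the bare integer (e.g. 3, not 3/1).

1. join X+Y (d=1, Q=-213) ⇒ XY; edges |X|=13/10, |Y|=-3/10
  updated: d(E,XY)=24, d(O,XY)=11, d(S,XY)=19, d(U,XY)=47/2, d(XY,Z)=28
2. join S+Z (d=5, Q=-141) ⇒ SZ; edges |S|=-15/8, |Z|=55/8
  updated: d(E,SZ)=4, d(O,SZ)=16, d(SZ,U)=49/2, d(SZ,XY)=21
3. join E+SZ (d=4, Q=-205/2) ⇒ ESZ; edges |E|=-3/4, |SZ|=19/4
  updated: d(ESZ,O)=13/2, d(ESZ,U)=81/4, d(ESZ,XY)=41/2
4. join ESZ+O (d=13/2, Q=-303/4) ⇒ EOSZ; edges |ESZ|=75/16, |O|=29/16
  updated: d(EOSZ,U)=151/8, d(EOSZ,XY)=25/2
5. join EOSZ+U (d=151/8, Q=-439/8) ⇒ EOSUZ; edges |EOSZ|=63/16, |U|=239/16
  updated: d(EOSUZ,XY)=137/16
6. join EOSUZ+XY (d=137/16) ⇒ EOSUXYZ; edges |EOSUZ|=137/32, |XY|=137/32
final tree: ((((E:-3/4,(S:-15/8,Z:55/8):19/4):75/16,O:29/16):63/16,U:239/16):137/32,(X:13/10,Y:-3/10):137/32)
total length: 703/16

703/16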